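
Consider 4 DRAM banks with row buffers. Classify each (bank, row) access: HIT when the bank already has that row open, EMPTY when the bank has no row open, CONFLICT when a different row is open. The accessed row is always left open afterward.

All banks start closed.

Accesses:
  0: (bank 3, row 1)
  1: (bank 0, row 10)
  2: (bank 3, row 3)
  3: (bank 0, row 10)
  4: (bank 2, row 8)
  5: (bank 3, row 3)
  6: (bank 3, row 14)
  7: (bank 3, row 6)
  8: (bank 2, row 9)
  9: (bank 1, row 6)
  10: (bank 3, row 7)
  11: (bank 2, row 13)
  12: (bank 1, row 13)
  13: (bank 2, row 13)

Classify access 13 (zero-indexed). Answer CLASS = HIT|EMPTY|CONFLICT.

#0 (3,1) E
#1 (0,10) E
#2 (3,3) C  (was 1)
#3 (0,10) H  (was 10)
#4 (2,8) E
#5 (3,3) H  (was 3)
#6 (3,14) C  (was 3)
#7 (3,6) C  (was 14)
#8 (2,9) C  (was 8)
#9 (1,6) E
#10 (3,7) C  (was 6)
#11 (2,13) C  (was 9)
#12 (1,13) C  (was 6)
#13 (2,13) H  (was 13)

CLASS = HIT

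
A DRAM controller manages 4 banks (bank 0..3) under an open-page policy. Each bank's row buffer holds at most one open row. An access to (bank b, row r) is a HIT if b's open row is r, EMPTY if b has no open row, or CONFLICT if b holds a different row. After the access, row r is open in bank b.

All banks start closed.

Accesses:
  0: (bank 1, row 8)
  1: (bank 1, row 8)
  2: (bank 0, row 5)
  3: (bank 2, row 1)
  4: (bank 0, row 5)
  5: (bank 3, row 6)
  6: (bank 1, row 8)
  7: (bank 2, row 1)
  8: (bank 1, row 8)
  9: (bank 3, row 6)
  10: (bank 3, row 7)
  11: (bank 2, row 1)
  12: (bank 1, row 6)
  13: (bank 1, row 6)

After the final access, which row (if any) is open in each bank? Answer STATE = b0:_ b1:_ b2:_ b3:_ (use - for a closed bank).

STATE = b0:5 b1:6 b2:1 b3:7

  [0] b1 r8: no row ⇒ E
  [1] b1 r8: had r8 ⇒ H
  [2] b0 r5: no row ⇒ E
  [3] b2 r1: no row ⇒ E
  [4] b0 r5: had r5 ⇒ H
  [5] b3 r6: no row ⇒ E
  [6] b1 r8: had r8 ⇒ H
  [7] b2 r1: had r1 ⇒ H
  [8] b1 r8: had r8 ⇒ H
  [9] b3 r6: had r6 ⇒ H
  [10] b3 r7: had r6 ⇒ C
  [11] b2 r1: had r1 ⇒ H
  [12] b1 r6: had r8 ⇒ C
  [13] b1 r6: had r6 ⇒ H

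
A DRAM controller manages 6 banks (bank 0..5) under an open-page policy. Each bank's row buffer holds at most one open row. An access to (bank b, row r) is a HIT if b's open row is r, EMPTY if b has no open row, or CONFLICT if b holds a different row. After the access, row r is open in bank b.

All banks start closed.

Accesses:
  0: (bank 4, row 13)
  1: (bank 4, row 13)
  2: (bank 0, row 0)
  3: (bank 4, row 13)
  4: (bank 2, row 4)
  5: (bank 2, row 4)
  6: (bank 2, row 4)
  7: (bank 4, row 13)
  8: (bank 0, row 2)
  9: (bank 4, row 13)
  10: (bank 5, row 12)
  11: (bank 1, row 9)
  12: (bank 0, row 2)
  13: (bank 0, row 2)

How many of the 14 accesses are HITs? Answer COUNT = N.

COUNT = 8

0: bank 4 row 13 — prev None → EMPTY
1: bank 4 row 13 — prev 13 → HIT
2: bank 0 row 0 — prev None → EMPTY
3: bank 4 row 13 — prev 13 → HIT
4: bank 2 row 4 — prev None → EMPTY
5: bank 2 row 4 — prev 4 → HIT
6: bank 2 row 4 — prev 4 → HIT
7: bank 4 row 13 — prev 13 → HIT
8: bank 0 row 2 — prev 0 → CONFLICT
9: bank 4 row 13 — prev 13 → HIT
10: bank 5 row 12 — prev None → EMPTY
11: bank 1 row 9 — prev None → EMPTY
12: bank 0 row 2 — prev 2 → HIT
13: bank 0 row 2 — prev 2 → HIT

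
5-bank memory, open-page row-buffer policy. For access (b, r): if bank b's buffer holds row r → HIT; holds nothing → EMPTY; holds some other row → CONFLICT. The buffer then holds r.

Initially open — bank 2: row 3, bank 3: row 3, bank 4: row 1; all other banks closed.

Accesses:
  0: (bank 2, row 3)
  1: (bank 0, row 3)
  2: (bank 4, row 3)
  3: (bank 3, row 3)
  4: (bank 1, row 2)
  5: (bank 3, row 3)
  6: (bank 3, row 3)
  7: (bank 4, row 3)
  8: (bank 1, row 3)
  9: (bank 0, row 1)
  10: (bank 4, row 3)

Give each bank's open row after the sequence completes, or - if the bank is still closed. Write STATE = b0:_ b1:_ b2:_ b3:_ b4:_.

  [0] b2 r3: had r3 ⇒ H
  [1] b0 r3: no row ⇒ E
  [2] b4 r3: had r1 ⇒ C
  [3] b3 r3: had r3 ⇒ H
  [4] b1 r2: no row ⇒ E
  [5] b3 r3: had r3 ⇒ H
  [6] b3 r3: had r3 ⇒ H
  [7] b4 r3: had r3 ⇒ H
  [8] b1 r3: had r2 ⇒ C
  [9] b0 r1: had r3 ⇒ C
  [10] b4 r3: had r3 ⇒ H

STATE = b0:1 b1:3 b2:3 b3:3 b4:3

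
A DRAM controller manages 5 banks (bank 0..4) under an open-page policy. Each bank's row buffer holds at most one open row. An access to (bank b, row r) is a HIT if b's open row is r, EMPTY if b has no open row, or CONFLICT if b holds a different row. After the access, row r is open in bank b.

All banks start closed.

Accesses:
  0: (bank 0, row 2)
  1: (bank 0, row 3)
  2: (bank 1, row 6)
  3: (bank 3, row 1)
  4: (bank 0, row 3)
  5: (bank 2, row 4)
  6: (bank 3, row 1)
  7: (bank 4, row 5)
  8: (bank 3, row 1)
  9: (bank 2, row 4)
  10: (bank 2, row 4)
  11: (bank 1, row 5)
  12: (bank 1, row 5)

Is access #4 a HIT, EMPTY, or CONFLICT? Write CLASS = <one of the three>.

step 0: bank0 None->2 [EMPTY]
step 1: bank0 2->3 [CONFLICT]
step 2: bank1 None->6 [EMPTY]
step 3: bank3 None->1 [EMPTY]
step 4: bank0 3->3 [HIT]
step 5: bank2 None->4 [EMPTY]
step 6: bank3 1->1 [HIT]
step 7: bank4 None->5 [EMPTY]
step 8: bank3 1->1 [HIT]
step 9: bank2 4->4 [HIT]
step 10: bank2 4->4 [HIT]
step 11: bank1 6->5 [CONFLICT]
step 12: bank1 5->5 [HIT]

CLASS = HIT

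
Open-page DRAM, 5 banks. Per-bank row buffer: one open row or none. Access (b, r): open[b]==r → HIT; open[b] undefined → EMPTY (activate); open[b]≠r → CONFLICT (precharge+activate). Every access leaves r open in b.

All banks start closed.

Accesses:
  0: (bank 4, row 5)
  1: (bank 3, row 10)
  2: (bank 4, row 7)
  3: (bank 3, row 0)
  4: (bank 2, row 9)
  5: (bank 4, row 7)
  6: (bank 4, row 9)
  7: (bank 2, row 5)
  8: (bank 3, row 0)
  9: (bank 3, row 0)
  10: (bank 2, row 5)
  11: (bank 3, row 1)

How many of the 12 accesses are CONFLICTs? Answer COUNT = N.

0: bank 4 row 5 — prev None → EMPTY
1: bank 3 row 10 — prev None → EMPTY
2: bank 4 row 7 — prev 5 → CONFLICT
3: bank 3 row 0 — prev 10 → CONFLICT
4: bank 2 row 9 — prev None → EMPTY
5: bank 4 row 7 — prev 7 → HIT
6: bank 4 row 9 — prev 7 → CONFLICT
7: bank 2 row 5 — prev 9 → CONFLICT
8: bank 3 row 0 — prev 0 → HIT
9: bank 3 row 0 — prev 0 → HIT
10: bank 2 row 5 — prev 5 → HIT
11: bank 3 row 1 — prev 0 → CONFLICT

COUNT = 5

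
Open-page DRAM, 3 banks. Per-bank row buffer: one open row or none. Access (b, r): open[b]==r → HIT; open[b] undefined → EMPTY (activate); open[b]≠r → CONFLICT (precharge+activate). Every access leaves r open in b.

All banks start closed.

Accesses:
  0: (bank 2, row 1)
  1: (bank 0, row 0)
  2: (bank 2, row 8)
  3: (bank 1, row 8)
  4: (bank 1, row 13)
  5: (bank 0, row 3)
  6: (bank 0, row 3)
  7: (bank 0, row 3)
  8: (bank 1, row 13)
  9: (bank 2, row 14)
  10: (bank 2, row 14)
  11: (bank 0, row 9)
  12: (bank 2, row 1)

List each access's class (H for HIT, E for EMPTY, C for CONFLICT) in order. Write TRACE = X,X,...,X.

#0 (2,1) E
#1 (0,0) E
#2 (2,8) C  (was 1)
#3 (1,8) E
#4 (1,13) C  (was 8)
#5 (0,3) C  (was 0)
#6 (0,3) H  (was 3)
#7 (0,3) H  (was 3)
#8 (1,13) H  (was 13)
#9 (2,14) C  (was 8)
#10 (2,14) H  (was 14)
#11 (0,9) C  (was 3)
#12 (2,1) C  (was 14)

TRACE = E,E,C,E,C,C,H,H,H,C,H,C,C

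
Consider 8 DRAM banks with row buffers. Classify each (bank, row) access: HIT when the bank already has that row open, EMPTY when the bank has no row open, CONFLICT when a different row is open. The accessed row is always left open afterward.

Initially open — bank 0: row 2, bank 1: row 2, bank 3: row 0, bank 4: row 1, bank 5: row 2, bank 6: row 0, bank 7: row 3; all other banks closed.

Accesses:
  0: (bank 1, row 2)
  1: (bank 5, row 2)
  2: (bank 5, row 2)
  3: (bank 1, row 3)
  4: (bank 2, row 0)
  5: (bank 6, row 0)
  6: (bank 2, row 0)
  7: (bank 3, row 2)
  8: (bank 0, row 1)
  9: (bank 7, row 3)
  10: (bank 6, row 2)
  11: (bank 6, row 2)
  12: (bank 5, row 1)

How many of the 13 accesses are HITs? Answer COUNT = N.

step 0: bank1 2->2 [HIT]
step 1: bank5 2->2 [HIT]
step 2: bank5 2->2 [HIT]
step 3: bank1 2->3 [CONFLICT]
step 4: bank2 None->0 [EMPTY]
step 5: bank6 0->0 [HIT]
step 6: bank2 0->0 [HIT]
step 7: bank3 0->2 [CONFLICT]
step 8: bank0 2->1 [CONFLICT]
step 9: bank7 3->3 [HIT]
step 10: bank6 0->2 [CONFLICT]
step 11: bank6 2->2 [HIT]
step 12: bank5 2->1 [CONFLICT]

COUNT = 7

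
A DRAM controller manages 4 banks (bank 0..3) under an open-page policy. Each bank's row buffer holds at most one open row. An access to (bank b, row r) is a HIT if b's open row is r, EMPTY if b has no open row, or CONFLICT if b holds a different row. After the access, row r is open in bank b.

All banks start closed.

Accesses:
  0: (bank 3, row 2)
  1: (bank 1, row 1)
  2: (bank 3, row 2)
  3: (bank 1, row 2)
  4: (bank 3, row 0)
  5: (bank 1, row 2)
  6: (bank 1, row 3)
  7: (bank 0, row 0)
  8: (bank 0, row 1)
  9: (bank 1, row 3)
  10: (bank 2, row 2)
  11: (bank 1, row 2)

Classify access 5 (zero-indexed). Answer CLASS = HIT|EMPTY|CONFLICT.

CLASS = HIT

  [0] b3 r2: no row ⇒ E
  [1] b1 r1: no row ⇒ E
  [2] b3 r2: had r2 ⇒ H
  [3] b1 r2: had r1 ⇒ C
  [4] b3 r0: had r2 ⇒ C
  [5] b1 r2: had r2 ⇒ H
  [6] b1 r3: had r2 ⇒ C
  [7] b0 r0: no row ⇒ E
  [8] b0 r1: had r0 ⇒ C
  [9] b1 r3: had r3 ⇒ H
  [10] b2 r2: no row ⇒ E
  [11] b1 r2: had r3 ⇒ C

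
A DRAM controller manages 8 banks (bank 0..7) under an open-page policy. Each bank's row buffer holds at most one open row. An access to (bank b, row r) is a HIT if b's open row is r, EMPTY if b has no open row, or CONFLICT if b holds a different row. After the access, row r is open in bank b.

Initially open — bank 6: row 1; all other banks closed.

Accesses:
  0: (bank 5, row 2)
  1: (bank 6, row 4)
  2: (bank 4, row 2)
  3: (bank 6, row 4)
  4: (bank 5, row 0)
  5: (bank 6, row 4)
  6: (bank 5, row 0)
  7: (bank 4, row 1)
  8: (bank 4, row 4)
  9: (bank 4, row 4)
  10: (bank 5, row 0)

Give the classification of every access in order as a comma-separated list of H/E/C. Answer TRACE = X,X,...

step 0: bank5 None->2 [EMPTY]
step 1: bank6 1->4 [CONFLICT]
step 2: bank4 None->2 [EMPTY]
step 3: bank6 4->4 [HIT]
step 4: bank5 2->0 [CONFLICT]
step 5: bank6 4->4 [HIT]
step 6: bank5 0->0 [HIT]
step 7: bank4 2->1 [CONFLICT]
step 8: bank4 1->4 [CONFLICT]
step 9: bank4 4->4 [HIT]
step 10: bank5 0->0 [HIT]

TRACE = E,C,E,H,C,H,H,C,C,H,H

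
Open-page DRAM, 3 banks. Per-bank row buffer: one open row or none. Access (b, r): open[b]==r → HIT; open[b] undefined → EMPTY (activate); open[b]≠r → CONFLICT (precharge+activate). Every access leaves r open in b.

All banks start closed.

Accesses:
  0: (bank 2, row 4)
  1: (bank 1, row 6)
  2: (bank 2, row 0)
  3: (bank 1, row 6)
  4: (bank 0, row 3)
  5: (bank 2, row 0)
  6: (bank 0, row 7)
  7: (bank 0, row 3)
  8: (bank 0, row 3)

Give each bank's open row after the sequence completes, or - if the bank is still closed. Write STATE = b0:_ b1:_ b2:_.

STATE = b0:3 b1:6 b2:0

  [0] b2 r4: no row ⇒ E
  [1] b1 r6: no row ⇒ E
  [2] b2 r0: had r4 ⇒ C
  [3] b1 r6: had r6 ⇒ H
  [4] b0 r3: no row ⇒ E
  [5] b2 r0: had r0 ⇒ H
  [6] b0 r7: had r3 ⇒ C
  [7] b0 r3: had r7 ⇒ C
  [8] b0 r3: had r3 ⇒ H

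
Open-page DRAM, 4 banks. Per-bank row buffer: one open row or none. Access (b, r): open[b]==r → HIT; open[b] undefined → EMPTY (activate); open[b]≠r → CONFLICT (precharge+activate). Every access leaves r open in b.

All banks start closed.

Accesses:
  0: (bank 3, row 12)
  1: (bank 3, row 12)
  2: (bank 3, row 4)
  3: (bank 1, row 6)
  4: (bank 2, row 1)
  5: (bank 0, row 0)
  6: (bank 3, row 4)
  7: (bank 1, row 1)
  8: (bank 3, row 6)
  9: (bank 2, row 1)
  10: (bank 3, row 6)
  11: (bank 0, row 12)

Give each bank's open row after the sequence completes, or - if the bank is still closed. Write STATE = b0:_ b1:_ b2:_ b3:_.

STATE = b0:12 b1:1 b2:1 b3:6

0: bank 3 row 12 — prev None → EMPTY
1: bank 3 row 12 — prev 12 → HIT
2: bank 3 row 4 — prev 12 → CONFLICT
3: bank 1 row 6 — prev None → EMPTY
4: bank 2 row 1 — prev None → EMPTY
5: bank 0 row 0 — prev None → EMPTY
6: bank 3 row 4 — prev 4 → HIT
7: bank 1 row 1 — prev 6 → CONFLICT
8: bank 3 row 6 — prev 4 → CONFLICT
9: bank 2 row 1 — prev 1 → HIT
10: bank 3 row 6 — prev 6 → HIT
11: bank 0 row 12 — prev 0 → CONFLICT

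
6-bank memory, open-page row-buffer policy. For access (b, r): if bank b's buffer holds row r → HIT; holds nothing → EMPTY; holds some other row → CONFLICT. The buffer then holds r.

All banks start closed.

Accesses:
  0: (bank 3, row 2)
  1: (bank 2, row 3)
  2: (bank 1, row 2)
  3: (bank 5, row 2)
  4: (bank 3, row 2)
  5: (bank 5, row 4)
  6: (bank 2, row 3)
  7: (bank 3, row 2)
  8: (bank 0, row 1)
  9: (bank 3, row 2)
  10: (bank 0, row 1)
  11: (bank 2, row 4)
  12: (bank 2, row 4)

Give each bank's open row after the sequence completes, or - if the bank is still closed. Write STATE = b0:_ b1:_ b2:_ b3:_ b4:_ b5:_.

STATE = b0:1 b1:2 b2:4 b3:2 b4:- b5:4

#0 (3,2) E
#1 (2,3) E
#2 (1,2) E
#3 (5,2) E
#4 (3,2) H  (was 2)
#5 (5,4) C  (was 2)
#6 (2,3) H  (was 3)
#7 (3,2) H  (was 2)
#8 (0,1) E
#9 (3,2) H  (was 2)
#10 (0,1) H  (was 1)
#11 (2,4) C  (was 3)
#12 (2,4) H  (was 4)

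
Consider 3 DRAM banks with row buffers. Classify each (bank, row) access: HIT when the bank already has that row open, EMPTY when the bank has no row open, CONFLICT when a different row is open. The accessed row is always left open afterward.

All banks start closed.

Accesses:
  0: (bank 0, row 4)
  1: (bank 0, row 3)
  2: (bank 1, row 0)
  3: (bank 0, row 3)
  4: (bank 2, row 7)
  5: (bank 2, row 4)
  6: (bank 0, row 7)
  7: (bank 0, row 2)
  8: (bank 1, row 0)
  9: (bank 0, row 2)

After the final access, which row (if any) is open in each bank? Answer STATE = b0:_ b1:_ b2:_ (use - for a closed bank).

#0 (0,4) E
#1 (0,3) C  (was 4)
#2 (1,0) E
#3 (0,3) H  (was 3)
#4 (2,7) E
#5 (2,4) C  (was 7)
#6 (0,7) C  (was 3)
#7 (0,2) C  (was 7)
#8 (1,0) H  (was 0)
#9 (0,2) H  (was 2)

STATE = b0:2 b1:0 b2:4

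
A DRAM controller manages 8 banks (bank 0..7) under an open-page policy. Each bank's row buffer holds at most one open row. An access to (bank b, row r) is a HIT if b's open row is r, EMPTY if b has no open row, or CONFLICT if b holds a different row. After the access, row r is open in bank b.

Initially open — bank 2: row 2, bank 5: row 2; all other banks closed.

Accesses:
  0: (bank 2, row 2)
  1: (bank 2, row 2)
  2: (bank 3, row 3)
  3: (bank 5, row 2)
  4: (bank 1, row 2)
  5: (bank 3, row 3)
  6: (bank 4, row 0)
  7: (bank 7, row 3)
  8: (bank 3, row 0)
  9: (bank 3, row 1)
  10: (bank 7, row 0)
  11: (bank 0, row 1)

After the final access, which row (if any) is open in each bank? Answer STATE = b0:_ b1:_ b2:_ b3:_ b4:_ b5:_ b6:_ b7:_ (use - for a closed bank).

#0 (2,2) H  (was 2)
#1 (2,2) H  (was 2)
#2 (3,3) E
#3 (5,2) H  (was 2)
#4 (1,2) E
#5 (3,3) H  (was 3)
#6 (4,0) E
#7 (7,3) E
#8 (3,0) C  (was 3)
#9 (3,1) C  (was 0)
#10 (7,0) C  (was 3)
#11 (0,1) E

STATE = b0:1 b1:2 b2:2 b3:1 b4:0 b5:2 b6:- b7:0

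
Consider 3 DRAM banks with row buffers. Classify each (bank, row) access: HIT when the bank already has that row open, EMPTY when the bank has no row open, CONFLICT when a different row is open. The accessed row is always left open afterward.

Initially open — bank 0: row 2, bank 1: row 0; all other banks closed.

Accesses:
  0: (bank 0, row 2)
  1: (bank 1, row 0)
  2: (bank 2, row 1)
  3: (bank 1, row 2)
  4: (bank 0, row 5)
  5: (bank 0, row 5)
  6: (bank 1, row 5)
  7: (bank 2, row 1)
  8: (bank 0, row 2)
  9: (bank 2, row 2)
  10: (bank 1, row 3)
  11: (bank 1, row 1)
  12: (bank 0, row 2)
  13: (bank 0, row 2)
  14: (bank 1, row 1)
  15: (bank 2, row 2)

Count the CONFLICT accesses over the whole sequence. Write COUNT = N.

step 0: bank0 2->2 [HIT]
step 1: bank1 0->0 [HIT]
step 2: bank2 None->1 [EMPTY]
step 3: bank1 0->2 [CONFLICT]
step 4: bank0 2->5 [CONFLICT]
step 5: bank0 5->5 [HIT]
step 6: bank1 2->5 [CONFLICT]
step 7: bank2 1->1 [HIT]
step 8: bank0 5->2 [CONFLICT]
step 9: bank2 1->2 [CONFLICT]
step 10: bank1 5->3 [CONFLICT]
step 11: bank1 3->1 [CONFLICT]
step 12: bank0 2->2 [HIT]
step 13: bank0 2->2 [HIT]
step 14: bank1 1->1 [HIT]
step 15: bank2 2->2 [HIT]

COUNT = 7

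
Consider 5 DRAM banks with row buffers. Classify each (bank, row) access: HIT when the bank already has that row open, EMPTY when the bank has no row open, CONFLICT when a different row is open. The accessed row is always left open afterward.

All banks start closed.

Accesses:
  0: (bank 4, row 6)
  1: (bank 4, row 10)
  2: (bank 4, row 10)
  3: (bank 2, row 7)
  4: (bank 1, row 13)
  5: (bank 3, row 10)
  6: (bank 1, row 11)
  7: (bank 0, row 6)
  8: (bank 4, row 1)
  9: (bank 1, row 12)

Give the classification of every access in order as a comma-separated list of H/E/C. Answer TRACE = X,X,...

TRACE = E,C,H,E,E,E,C,E,C,C

0: bank 4 row 6 — prev None → EMPTY
1: bank 4 row 10 — prev 6 → CONFLICT
2: bank 4 row 10 — prev 10 → HIT
3: bank 2 row 7 — prev None → EMPTY
4: bank 1 row 13 — prev None → EMPTY
5: bank 3 row 10 — prev None → EMPTY
6: bank 1 row 11 — prev 13 → CONFLICT
7: bank 0 row 6 — prev None → EMPTY
8: bank 4 row 1 — prev 10 → CONFLICT
9: bank 1 row 12 — prev 11 → CONFLICT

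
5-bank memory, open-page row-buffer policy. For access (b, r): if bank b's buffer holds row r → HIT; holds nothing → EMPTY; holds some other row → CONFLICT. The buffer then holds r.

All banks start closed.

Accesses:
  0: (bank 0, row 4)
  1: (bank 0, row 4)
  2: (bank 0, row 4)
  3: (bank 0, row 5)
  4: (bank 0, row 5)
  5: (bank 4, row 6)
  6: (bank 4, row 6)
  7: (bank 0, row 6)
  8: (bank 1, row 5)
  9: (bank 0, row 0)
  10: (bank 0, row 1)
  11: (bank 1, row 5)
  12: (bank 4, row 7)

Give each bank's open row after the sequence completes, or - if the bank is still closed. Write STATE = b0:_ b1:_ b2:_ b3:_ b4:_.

STATE = b0:1 b1:5 b2:- b3:- b4:7

0: bank 0 row 4 — prev None → EMPTY
1: bank 0 row 4 — prev 4 → HIT
2: bank 0 row 4 — prev 4 → HIT
3: bank 0 row 5 — prev 4 → CONFLICT
4: bank 0 row 5 — prev 5 → HIT
5: bank 4 row 6 — prev None → EMPTY
6: bank 4 row 6 — prev 6 → HIT
7: bank 0 row 6 — prev 5 → CONFLICT
8: bank 1 row 5 — prev None → EMPTY
9: bank 0 row 0 — prev 6 → CONFLICT
10: bank 0 row 1 — prev 0 → CONFLICT
11: bank 1 row 5 — prev 5 → HIT
12: bank 4 row 7 — prev 6 → CONFLICT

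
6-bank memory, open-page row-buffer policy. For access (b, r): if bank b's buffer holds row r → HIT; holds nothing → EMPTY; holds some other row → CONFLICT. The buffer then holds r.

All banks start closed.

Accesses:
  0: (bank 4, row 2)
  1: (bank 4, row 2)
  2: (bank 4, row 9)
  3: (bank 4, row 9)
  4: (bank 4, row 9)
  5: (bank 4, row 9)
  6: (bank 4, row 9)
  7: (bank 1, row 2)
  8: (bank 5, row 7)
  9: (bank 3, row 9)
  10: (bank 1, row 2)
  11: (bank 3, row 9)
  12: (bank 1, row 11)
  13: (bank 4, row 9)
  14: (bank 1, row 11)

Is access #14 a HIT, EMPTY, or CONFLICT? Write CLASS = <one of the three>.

#0 (4,2) E
#1 (4,2) H  (was 2)
#2 (4,9) C  (was 2)
#3 (4,9) H  (was 9)
#4 (4,9) H  (was 9)
#5 (4,9) H  (was 9)
#6 (4,9) H  (was 9)
#7 (1,2) E
#8 (5,7) E
#9 (3,9) E
#10 (1,2) H  (was 2)
#11 (3,9) H  (was 9)
#12 (1,11) C  (was 2)
#13 (4,9) H  (was 9)
#14 (1,11) H  (was 11)

CLASS = HIT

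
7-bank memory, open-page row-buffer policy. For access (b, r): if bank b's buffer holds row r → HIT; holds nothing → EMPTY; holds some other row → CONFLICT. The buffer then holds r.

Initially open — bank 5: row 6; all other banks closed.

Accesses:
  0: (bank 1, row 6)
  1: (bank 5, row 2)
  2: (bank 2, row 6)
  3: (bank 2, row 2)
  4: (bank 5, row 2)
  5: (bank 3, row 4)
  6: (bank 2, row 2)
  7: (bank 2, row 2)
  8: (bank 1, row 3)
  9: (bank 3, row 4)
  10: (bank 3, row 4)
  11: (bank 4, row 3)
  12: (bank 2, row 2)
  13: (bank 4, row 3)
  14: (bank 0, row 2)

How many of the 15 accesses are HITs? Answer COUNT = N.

COUNT = 7

  [0] b1 r6: no row ⇒ E
  [1] b5 r2: had r6 ⇒ C
  [2] b2 r6: no row ⇒ E
  [3] b2 r2: had r6 ⇒ C
  [4] b5 r2: had r2 ⇒ H
  [5] b3 r4: no row ⇒ E
  [6] b2 r2: had r2 ⇒ H
  [7] b2 r2: had r2 ⇒ H
  [8] b1 r3: had r6 ⇒ C
  [9] b3 r4: had r4 ⇒ H
  [10] b3 r4: had r4 ⇒ H
  [11] b4 r3: no row ⇒ E
  [12] b2 r2: had r2 ⇒ H
  [13] b4 r3: had r3 ⇒ H
  [14] b0 r2: no row ⇒ E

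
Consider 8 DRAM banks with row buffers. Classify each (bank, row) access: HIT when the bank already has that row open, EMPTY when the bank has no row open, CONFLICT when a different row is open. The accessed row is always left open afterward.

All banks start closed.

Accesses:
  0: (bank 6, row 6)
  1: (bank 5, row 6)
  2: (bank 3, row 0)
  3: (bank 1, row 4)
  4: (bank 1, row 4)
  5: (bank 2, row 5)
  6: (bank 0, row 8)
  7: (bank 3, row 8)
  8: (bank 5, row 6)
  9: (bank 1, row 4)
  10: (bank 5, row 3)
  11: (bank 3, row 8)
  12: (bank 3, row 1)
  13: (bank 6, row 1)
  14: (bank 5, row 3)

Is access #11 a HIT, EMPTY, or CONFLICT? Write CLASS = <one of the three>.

CLASS = HIT

step 0: bank6 None->6 [EMPTY]
step 1: bank5 None->6 [EMPTY]
step 2: bank3 None->0 [EMPTY]
step 3: bank1 None->4 [EMPTY]
step 4: bank1 4->4 [HIT]
step 5: bank2 None->5 [EMPTY]
step 6: bank0 None->8 [EMPTY]
step 7: bank3 0->8 [CONFLICT]
step 8: bank5 6->6 [HIT]
step 9: bank1 4->4 [HIT]
step 10: bank5 6->3 [CONFLICT]
step 11: bank3 8->8 [HIT]
step 12: bank3 8->1 [CONFLICT]
step 13: bank6 6->1 [CONFLICT]
step 14: bank5 3->3 [HIT]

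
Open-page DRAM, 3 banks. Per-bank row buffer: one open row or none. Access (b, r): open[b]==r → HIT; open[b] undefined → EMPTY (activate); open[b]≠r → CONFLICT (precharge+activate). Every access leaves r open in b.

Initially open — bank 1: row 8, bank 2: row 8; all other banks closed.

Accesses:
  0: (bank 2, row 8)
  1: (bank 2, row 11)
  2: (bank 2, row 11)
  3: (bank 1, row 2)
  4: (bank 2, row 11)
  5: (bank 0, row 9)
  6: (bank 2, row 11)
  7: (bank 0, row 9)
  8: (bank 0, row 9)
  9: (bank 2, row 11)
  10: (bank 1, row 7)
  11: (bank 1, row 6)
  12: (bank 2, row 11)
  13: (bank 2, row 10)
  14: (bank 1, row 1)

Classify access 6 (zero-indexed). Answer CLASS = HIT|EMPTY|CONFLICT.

  [0] b2 r8: had r8 ⇒ H
  [1] b2 r11: had r8 ⇒ C
  [2] b2 r11: had r11 ⇒ H
  [3] b1 r2: had r8 ⇒ C
  [4] b2 r11: had r11 ⇒ H
  [5] b0 r9: no row ⇒ E
  [6] b2 r11: had r11 ⇒ H
  [7] b0 r9: had r9 ⇒ H
  [8] b0 r9: had r9 ⇒ H
  [9] b2 r11: had r11 ⇒ H
  [10] b1 r7: had r2 ⇒ C
  [11] b1 r6: had r7 ⇒ C
  [12] b2 r11: had r11 ⇒ H
  [13] b2 r10: had r11 ⇒ C
  [14] b1 r1: had r6 ⇒ C

CLASS = HIT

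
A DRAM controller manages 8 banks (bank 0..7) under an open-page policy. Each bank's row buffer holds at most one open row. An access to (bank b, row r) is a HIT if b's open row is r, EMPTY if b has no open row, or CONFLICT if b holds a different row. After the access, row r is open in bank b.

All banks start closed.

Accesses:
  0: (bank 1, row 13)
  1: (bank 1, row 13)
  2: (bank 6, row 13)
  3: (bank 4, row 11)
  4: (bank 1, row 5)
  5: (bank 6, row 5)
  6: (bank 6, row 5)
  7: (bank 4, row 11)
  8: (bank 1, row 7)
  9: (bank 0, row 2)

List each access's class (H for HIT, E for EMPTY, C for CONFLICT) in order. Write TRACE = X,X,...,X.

TRACE = E,H,E,E,C,C,H,H,C,E

0: bank 1 row 13 — prev None → EMPTY
1: bank 1 row 13 — prev 13 → HIT
2: bank 6 row 13 — prev None → EMPTY
3: bank 4 row 11 — prev None → EMPTY
4: bank 1 row 5 — prev 13 → CONFLICT
5: bank 6 row 5 — prev 13 → CONFLICT
6: bank 6 row 5 — prev 5 → HIT
7: bank 4 row 11 — prev 11 → HIT
8: bank 1 row 7 — prev 5 → CONFLICT
9: bank 0 row 2 — prev None → EMPTY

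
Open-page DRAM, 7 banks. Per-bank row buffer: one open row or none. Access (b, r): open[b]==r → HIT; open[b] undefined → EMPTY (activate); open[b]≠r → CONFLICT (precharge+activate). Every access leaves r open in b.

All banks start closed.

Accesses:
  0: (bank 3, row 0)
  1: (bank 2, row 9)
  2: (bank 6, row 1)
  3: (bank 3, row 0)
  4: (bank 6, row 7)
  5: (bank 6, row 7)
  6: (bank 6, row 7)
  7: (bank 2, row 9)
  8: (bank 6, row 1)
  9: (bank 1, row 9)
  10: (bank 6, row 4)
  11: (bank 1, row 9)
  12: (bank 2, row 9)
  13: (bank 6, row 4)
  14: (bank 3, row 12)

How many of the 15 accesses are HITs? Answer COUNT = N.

step 0: bank3 None->0 [EMPTY]
step 1: bank2 None->9 [EMPTY]
step 2: bank6 None->1 [EMPTY]
step 3: bank3 0->0 [HIT]
step 4: bank6 1->7 [CONFLICT]
step 5: bank6 7->7 [HIT]
step 6: bank6 7->7 [HIT]
step 7: bank2 9->9 [HIT]
step 8: bank6 7->1 [CONFLICT]
step 9: bank1 None->9 [EMPTY]
step 10: bank6 1->4 [CONFLICT]
step 11: bank1 9->9 [HIT]
step 12: bank2 9->9 [HIT]
step 13: bank6 4->4 [HIT]
step 14: bank3 0->12 [CONFLICT]

COUNT = 7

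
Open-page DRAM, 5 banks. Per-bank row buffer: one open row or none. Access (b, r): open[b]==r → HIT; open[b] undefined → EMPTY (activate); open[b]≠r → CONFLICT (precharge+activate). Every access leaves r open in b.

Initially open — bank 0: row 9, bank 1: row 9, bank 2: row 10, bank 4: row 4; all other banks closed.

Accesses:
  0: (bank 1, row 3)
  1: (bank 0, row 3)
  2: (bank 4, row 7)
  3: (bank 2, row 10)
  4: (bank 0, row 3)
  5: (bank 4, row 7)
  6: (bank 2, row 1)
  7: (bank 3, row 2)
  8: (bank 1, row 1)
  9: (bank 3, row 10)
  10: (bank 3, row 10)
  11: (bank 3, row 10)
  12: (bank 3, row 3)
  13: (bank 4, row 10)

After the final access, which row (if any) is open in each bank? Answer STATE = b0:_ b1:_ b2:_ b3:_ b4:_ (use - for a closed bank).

STATE = b0:3 b1:1 b2:1 b3:3 b4:10

step 0: bank1 9->3 [CONFLICT]
step 1: bank0 9->3 [CONFLICT]
step 2: bank4 4->7 [CONFLICT]
step 3: bank2 10->10 [HIT]
step 4: bank0 3->3 [HIT]
step 5: bank4 7->7 [HIT]
step 6: bank2 10->1 [CONFLICT]
step 7: bank3 None->2 [EMPTY]
step 8: bank1 3->1 [CONFLICT]
step 9: bank3 2->10 [CONFLICT]
step 10: bank3 10->10 [HIT]
step 11: bank3 10->10 [HIT]
step 12: bank3 10->3 [CONFLICT]
step 13: bank4 7->10 [CONFLICT]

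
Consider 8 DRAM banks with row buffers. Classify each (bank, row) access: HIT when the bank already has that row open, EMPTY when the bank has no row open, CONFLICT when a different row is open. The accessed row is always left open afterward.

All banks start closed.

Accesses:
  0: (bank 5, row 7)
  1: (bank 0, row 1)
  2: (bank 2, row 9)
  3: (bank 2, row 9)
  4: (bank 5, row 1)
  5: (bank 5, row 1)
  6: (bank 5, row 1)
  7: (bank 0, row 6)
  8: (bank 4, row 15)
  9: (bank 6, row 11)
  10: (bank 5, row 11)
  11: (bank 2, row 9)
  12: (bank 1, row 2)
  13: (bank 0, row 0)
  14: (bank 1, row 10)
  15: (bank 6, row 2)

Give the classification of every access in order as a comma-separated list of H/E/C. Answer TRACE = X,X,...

0: bank 5 row 7 — prev None → EMPTY
1: bank 0 row 1 — prev None → EMPTY
2: bank 2 row 9 — prev None → EMPTY
3: bank 2 row 9 — prev 9 → HIT
4: bank 5 row 1 — prev 7 → CONFLICT
5: bank 5 row 1 — prev 1 → HIT
6: bank 5 row 1 — prev 1 → HIT
7: bank 0 row 6 — prev 1 → CONFLICT
8: bank 4 row 15 — prev None → EMPTY
9: bank 6 row 11 — prev None → EMPTY
10: bank 5 row 11 — prev 1 → CONFLICT
11: bank 2 row 9 — prev 9 → HIT
12: bank 1 row 2 — prev None → EMPTY
13: bank 0 row 0 — prev 6 → CONFLICT
14: bank 1 row 10 — prev 2 → CONFLICT
15: bank 6 row 2 — prev 11 → CONFLICT

TRACE = E,E,E,H,C,H,H,C,E,E,C,H,E,C,C,C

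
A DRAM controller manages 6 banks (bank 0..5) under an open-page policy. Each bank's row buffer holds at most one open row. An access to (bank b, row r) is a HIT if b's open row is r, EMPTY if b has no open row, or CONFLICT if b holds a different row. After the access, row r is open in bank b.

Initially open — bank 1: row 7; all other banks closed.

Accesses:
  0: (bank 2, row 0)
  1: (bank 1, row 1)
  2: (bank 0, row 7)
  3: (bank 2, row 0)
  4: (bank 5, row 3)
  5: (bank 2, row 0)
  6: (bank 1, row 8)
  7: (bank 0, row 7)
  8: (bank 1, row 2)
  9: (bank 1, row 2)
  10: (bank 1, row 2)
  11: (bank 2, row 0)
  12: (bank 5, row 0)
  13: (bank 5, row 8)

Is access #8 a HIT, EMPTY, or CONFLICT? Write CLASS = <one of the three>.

CLASS = CONFLICT

  [0] b2 r0: no row ⇒ E
  [1] b1 r1: had r7 ⇒ C
  [2] b0 r7: no row ⇒ E
  [3] b2 r0: had r0 ⇒ H
  [4] b5 r3: no row ⇒ E
  [5] b2 r0: had r0 ⇒ H
  [6] b1 r8: had r1 ⇒ C
  [7] b0 r7: had r7 ⇒ H
  [8] b1 r2: had r8 ⇒ C
  [9] b1 r2: had r2 ⇒ H
  [10] b1 r2: had r2 ⇒ H
  [11] b2 r0: had r0 ⇒ H
  [12] b5 r0: had r3 ⇒ C
  [13] b5 r8: had r0 ⇒ C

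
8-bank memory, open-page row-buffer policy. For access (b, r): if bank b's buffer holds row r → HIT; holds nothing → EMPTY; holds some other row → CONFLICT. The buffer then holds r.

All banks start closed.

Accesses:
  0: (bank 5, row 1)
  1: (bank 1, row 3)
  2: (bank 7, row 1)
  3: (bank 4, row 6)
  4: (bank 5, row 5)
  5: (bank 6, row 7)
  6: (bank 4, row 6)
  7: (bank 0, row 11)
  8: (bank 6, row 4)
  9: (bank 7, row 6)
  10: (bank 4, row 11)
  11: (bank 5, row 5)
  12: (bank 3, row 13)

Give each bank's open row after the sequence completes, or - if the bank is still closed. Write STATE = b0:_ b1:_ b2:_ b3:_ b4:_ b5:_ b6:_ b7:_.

  [0] b5 r1: no row ⇒ E
  [1] b1 r3: no row ⇒ E
  [2] b7 r1: no row ⇒ E
  [3] b4 r6: no row ⇒ E
  [4] b5 r5: had r1 ⇒ C
  [5] b6 r7: no row ⇒ E
  [6] b4 r6: had r6 ⇒ H
  [7] b0 r11: no row ⇒ E
  [8] b6 r4: had r7 ⇒ C
  [9] b7 r6: had r1 ⇒ C
  [10] b4 r11: had r6 ⇒ C
  [11] b5 r5: had r5 ⇒ H
  [12] b3 r13: no row ⇒ E

STATE = b0:11 b1:3 b2:- b3:13 b4:11 b5:5 b6:4 b7:6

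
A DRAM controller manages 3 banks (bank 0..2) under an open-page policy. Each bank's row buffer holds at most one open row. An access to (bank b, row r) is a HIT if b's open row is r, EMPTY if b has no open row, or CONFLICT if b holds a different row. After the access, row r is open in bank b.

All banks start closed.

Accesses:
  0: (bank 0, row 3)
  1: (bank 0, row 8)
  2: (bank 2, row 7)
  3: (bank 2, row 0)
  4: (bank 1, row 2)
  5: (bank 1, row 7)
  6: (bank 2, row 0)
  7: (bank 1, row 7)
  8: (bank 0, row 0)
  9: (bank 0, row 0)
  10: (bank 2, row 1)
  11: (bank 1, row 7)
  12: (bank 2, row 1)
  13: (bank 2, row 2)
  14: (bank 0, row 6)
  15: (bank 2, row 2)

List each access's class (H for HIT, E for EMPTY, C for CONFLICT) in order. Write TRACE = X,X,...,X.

TRACE = E,C,E,C,E,C,H,H,C,H,C,H,H,C,C,H

  [0] b0 r3: no row ⇒ E
  [1] b0 r8: had r3 ⇒ C
  [2] b2 r7: no row ⇒ E
  [3] b2 r0: had r7 ⇒ C
  [4] b1 r2: no row ⇒ E
  [5] b1 r7: had r2 ⇒ C
  [6] b2 r0: had r0 ⇒ H
  [7] b1 r7: had r7 ⇒ H
  [8] b0 r0: had r8 ⇒ C
  [9] b0 r0: had r0 ⇒ H
  [10] b2 r1: had r0 ⇒ C
  [11] b1 r7: had r7 ⇒ H
  [12] b2 r1: had r1 ⇒ H
  [13] b2 r2: had r1 ⇒ C
  [14] b0 r6: had r0 ⇒ C
  [15] b2 r2: had r2 ⇒ H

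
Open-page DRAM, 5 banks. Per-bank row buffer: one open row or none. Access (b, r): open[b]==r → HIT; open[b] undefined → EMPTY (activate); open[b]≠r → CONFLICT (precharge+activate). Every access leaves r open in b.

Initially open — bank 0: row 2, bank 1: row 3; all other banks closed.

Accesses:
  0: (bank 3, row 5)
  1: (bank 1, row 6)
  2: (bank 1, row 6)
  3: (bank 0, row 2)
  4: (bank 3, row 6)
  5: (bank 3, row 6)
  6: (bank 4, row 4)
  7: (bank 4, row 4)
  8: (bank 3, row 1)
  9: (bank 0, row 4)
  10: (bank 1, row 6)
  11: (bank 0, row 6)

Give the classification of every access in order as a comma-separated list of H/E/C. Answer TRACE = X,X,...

  [0] b3 r5: no row ⇒ E
  [1] b1 r6: had r3 ⇒ C
  [2] b1 r6: had r6 ⇒ H
  [3] b0 r2: had r2 ⇒ H
  [4] b3 r6: had r5 ⇒ C
  [5] b3 r6: had r6 ⇒ H
  [6] b4 r4: no row ⇒ E
  [7] b4 r4: had r4 ⇒ H
  [8] b3 r1: had r6 ⇒ C
  [9] b0 r4: had r2 ⇒ C
  [10] b1 r6: had r6 ⇒ H
  [11] b0 r6: had r4 ⇒ C

TRACE = E,C,H,H,C,H,E,H,C,C,H,C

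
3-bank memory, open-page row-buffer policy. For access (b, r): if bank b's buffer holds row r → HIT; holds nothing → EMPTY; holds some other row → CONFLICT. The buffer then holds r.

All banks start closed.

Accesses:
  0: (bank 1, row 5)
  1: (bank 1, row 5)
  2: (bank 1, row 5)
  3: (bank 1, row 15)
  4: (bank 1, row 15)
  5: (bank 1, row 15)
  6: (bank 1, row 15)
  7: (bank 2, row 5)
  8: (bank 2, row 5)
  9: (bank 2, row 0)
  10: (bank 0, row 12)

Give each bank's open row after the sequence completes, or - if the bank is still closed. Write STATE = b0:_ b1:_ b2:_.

STATE = b0:12 b1:15 b2:0

  [0] b1 r5: no row ⇒ E
  [1] b1 r5: had r5 ⇒ H
  [2] b1 r5: had r5 ⇒ H
  [3] b1 r15: had r5 ⇒ C
  [4] b1 r15: had r15 ⇒ H
  [5] b1 r15: had r15 ⇒ H
  [6] b1 r15: had r15 ⇒ H
  [7] b2 r5: no row ⇒ E
  [8] b2 r5: had r5 ⇒ H
  [9] b2 r0: had r5 ⇒ C
  [10] b0 r12: no row ⇒ E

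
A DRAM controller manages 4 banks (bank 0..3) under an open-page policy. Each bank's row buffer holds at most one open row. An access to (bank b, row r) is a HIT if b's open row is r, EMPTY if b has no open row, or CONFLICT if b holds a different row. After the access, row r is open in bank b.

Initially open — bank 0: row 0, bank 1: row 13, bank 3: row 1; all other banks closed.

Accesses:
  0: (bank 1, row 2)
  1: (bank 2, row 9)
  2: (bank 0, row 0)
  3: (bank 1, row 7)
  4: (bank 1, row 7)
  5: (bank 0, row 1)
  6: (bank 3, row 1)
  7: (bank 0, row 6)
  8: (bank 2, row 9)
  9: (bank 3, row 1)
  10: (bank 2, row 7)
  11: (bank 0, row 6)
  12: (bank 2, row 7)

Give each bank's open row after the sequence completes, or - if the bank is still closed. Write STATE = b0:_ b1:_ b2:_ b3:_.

0: bank 1 row 2 — prev 13 → CONFLICT
1: bank 2 row 9 — prev None → EMPTY
2: bank 0 row 0 — prev 0 → HIT
3: bank 1 row 7 — prev 2 → CONFLICT
4: bank 1 row 7 — prev 7 → HIT
5: bank 0 row 1 — prev 0 → CONFLICT
6: bank 3 row 1 — prev 1 → HIT
7: bank 0 row 6 — prev 1 → CONFLICT
8: bank 2 row 9 — prev 9 → HIT
9: bank 3 row 1 — prev 1 → HIT
10: bank 2 row 7 — prev 9 → CONFLICT
11: bank 0 row 6 — prev 6 → HIT
12: bank 2 row 7 — prev 7 → HIT

STATE = b0:6 b1:7 b2:7 b3:1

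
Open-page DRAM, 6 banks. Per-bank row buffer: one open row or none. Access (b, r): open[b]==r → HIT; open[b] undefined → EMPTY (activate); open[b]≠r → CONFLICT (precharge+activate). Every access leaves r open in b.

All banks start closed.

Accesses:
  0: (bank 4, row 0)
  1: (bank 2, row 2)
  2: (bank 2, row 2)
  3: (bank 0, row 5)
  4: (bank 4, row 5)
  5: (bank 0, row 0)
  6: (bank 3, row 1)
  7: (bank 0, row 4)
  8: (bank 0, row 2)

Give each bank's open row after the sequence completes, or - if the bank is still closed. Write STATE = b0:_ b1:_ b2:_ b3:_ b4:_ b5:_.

0: bank 4 row 0 — prev None → EMPTY
1: bank 2 row 2 — prev None → EMPTY
2: bank 2 row 2 — prev 2 → HIT
3: bank 0 row 5 — prev None → EMPTY
4: bank 4 row 5 — prev 0 → CONFLICT
5: bank 0 row 0 — prev 5 → CONFLICT
6: bank 3 row 1 — prev None → EMPTY
7: bank 0 row 4 — prev 0 → CONFLICT
8: bank 0 row 2 — prev 4 → CONFLICT

STATE = b0:2 b1:- b2:2 b3:1 b4:5 b5:-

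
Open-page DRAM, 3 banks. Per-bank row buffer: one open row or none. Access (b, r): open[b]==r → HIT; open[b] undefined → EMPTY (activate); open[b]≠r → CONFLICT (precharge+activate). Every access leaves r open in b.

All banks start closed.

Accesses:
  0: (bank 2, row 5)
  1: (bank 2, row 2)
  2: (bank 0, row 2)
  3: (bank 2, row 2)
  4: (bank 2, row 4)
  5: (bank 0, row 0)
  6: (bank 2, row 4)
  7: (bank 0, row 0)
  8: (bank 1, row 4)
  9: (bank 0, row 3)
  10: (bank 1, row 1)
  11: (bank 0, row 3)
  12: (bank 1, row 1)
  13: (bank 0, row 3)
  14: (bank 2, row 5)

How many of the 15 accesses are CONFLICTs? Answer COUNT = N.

0: bank 2 row 5 — prev None → EMPTY
1: bank 2 row 2 — prev 5 → CONFLICT
2: bank 0 row 2 — prev None → EMPTY
3: bank 2 row 2 — prev 2 → HIT
4: bank 2 row 4 — prev 2 → CONFLICT
5: bank 0 row 0 — prev 2 → CONFLICT
6: bank 2 row 4 — prev 4 → HIT
7: bank 0 row 0 — prev 0 → HIT
8: bank 1 row 4 — prev None → EMPTY
9: bank 0 row 3 — prev 0 → CONFLICT
10: bank 1 row 1 — prev 4 → CONFLICT
11: bank 0 row 3 — prev 3 → HIT
12: bank 1 row 1 — prev 1 → HIT
13: bank 0 row 3 — prev 3 → HIT
14: bank 2 row 5 — prev 4 → CONFLICT

COUNT = 6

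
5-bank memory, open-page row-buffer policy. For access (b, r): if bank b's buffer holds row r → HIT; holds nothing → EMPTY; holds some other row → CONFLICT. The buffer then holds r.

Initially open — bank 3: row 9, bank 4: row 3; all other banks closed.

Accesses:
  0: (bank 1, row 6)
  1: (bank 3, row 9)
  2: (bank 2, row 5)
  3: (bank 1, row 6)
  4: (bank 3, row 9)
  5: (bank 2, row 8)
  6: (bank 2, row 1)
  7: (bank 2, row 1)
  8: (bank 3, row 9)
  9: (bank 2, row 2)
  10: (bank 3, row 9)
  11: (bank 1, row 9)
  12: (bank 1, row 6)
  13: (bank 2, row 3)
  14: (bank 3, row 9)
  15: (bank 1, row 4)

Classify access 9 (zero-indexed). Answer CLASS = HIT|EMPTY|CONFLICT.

0: bank 1 row 6 — prev None → EMPTY
1: bank 3 row 9 — prev 9 → HIT
2: bank 2 row 5 — prev None → EMPTY
3: bank 1 row 6 — prev 6 → HIT
4: bank 3 row 9 — prev 9 → HIT
5: bank 2 row 8 — prev 5 → CONFLICT
6: bank 2 row 1 — prev 8 → CONFLICT
7: bank 2 row 1 — prev 1 → HIT
8: bank 3 row 9 — prev 9 → HIT
9: bank 2 row 2 — prev 1 → CONFLICT
10: bank 3 row 9 — prev 9 → HIT
11: bank 1 row 9 — prev 6 → CONFLICT
12: bank 1 row 6 — prev 9 → CONFLICT
13: bank 2 row 3 — prev 2 → CONFLICT
14: bank 3 row 9 — prev 9 → HIT
15: bank 1 row 4 — prev 6 → CONFLICT

CLASS = CONFLICT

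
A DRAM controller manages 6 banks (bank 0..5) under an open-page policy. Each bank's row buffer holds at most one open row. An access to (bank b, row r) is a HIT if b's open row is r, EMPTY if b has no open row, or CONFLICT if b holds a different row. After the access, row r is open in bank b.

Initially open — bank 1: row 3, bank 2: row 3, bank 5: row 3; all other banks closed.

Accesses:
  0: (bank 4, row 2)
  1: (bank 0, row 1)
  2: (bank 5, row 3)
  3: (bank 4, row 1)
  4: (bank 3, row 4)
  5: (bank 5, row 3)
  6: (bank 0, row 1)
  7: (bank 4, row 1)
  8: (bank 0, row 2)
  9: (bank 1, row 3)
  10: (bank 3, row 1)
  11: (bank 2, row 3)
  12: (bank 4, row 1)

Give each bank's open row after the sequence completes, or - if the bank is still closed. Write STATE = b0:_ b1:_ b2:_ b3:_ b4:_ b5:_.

  [0] b4 r2: no row ⇒ E
  [1] b0 r1: no row ⇒ E
  [2] b5 r3: had r3 ⇒ H
  [3] b4 r1: had r2 ⇒ C
  [4] b3 r4: no row ⇒ E
  [5] b5 r3: had r3 ⇒ H
  [6] b0 r1: had r1 ⇒ H
  [7] b4 r1: had r1 ⇒ H
  [8] b0 r2: had r1 ⇒ C
  [9] b1 r3: had r3 ⇒ H
  [10] b3 r1: had r4 ⇒ C
  [11] b2 r3: had r3 ⇒ H
  [12] b4 r1: had r1 ⇒ H

STATE = b0:2 b1:3 b2:3 b3:1 b4:1 b5:3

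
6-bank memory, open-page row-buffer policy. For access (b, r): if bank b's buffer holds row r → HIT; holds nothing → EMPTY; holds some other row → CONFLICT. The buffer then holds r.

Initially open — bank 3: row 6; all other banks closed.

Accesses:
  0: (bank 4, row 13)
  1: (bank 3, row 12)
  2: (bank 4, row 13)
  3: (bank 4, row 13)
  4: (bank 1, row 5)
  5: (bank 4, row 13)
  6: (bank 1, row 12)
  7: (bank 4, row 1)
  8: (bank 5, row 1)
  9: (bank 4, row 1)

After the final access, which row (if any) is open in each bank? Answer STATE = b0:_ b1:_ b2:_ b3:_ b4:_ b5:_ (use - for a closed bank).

STATE = b0:- b1:12 b2:- b3:12 b4:1 b5:1

0: bank 4 row 13 — prev None → EMPTY
1: bank 3 row 12 — prev 6 → CONFLICT
2: bank 4 row 13 — prev 13 → HIT
3: bank 4 row 13 — prev 13 → HIT
4: bank 1 row 5 — prev None → EMPTY
5: bank 4 row 13 — prev 13 → HIT
6: bank 1 row 12 — prev 5 → CONFLICT
7: bank 4 row 1 — prev 13 → CONFLICT
8: bank 5 row 1 — prev None → EMPTY
9: bank 4 row 1 — prev 1 → HIT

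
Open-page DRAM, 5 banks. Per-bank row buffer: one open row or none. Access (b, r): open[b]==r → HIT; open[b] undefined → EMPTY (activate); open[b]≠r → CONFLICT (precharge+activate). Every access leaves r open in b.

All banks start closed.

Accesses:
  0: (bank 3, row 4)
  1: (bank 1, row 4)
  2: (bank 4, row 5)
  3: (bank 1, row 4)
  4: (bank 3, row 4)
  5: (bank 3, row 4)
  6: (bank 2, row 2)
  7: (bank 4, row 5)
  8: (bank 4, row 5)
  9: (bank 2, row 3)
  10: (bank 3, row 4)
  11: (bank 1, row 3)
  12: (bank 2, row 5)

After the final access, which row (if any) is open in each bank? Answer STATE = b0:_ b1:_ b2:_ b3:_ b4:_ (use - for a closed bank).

step 0: bank3 None->4 [EMPTY]
step 1: bank1 None->4 [EMPTY]
step 2: bank4 None->5 [EMPTY]
step 3: bank1 4->4 [HIT]
step 4: bank3 4->4 [HIT]
step 5: bank3 4->4 [HIT]
step 6: bank2 None->2 [EMPTY]
step 7: bank4 5->5 [HIT]
step 8: bank4 5->5 [HIT]
step 9: bank2 2->3 [CONFLICT]
step 10: bank3 4->4 [HIT]
step 11: bank1 4->3 [CONFLICT]
step 12: bank2 3->5 [CONFLICT]

STATE = b0:- b1:3 b2:5 b3:4 b4:5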